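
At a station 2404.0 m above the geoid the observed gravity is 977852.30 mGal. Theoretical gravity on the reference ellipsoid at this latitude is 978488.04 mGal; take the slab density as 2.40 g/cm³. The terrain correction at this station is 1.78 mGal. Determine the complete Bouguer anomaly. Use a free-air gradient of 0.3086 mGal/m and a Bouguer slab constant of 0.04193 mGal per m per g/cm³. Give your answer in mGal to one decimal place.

Free-air correction = 0.3086 × 2404.0 = 741.87 mGal
Free-air anomaly = 977852.30 − 978488.04 + (741.87) = 106.13 mGal
Bouguer slab correction = 0.04193 × 2.40 × 2404.0 = 241.92 mGal
Simple Bouguer anomaly = 106.13 − (241.92) = -135.79 mGal
Complete Bouguer anomaly = -135.79 + 1.78 = -134.01 mGal

-134.0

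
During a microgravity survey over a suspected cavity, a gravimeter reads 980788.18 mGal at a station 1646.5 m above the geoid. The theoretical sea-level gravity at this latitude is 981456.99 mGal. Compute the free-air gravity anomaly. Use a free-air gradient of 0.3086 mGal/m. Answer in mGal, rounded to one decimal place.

Free-air correction = 0.3086 × 1646.5 = 508.11 mGal
Free-air anomaly = 980788.18 − 981456.99 + (508.11) = -160.70 mGal

-160.7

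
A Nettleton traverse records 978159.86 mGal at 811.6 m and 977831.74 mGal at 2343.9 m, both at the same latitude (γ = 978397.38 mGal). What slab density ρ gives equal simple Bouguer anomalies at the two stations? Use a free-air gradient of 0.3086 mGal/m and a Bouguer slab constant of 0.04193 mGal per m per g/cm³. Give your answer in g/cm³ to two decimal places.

Δg_obs = 977831.74 − 978159.86 = -328.12 mGal over Δh = 2343.9 − 811.6 = 1532.3 m
Equal Bouguer anomalies ⇒ Δg_obs + (0.3086 − 0.04193ρ)·Δh = 0
0.3086 − 0.04193ρ = −Δg_obs/Δh = 0.21414
ρ = (0.3086 − 0.21414) / 0.04193 = 2.25 g/cm³

2.25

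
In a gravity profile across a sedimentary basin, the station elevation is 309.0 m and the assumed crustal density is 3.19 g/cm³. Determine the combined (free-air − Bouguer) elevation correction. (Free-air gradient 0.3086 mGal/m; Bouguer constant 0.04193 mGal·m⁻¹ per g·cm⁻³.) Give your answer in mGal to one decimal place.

Combined gradient = 0.3086 − 0.04193 × 3.19 = 0.1748433 mGal/m
Combined elevation correction = 0.1748433 × 309.0 = 54.0 mGal

54.0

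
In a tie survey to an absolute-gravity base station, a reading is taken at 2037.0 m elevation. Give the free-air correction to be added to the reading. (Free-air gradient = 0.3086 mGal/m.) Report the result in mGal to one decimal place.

Free-air correction = 0.3086 × 2037.0 = 628.6 mGal

628.6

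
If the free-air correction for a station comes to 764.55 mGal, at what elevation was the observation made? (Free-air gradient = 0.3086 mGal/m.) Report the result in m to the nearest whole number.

2477

h = 764.55 / 0.3086 = 2477.48 m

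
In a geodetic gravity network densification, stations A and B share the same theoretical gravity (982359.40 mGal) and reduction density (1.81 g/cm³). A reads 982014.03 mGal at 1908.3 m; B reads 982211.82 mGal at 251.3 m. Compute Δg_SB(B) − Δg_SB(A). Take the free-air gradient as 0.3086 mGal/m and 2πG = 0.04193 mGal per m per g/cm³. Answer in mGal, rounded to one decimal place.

-187.8

Δg_SB(A) = 982014.03 − 982359.40 + 0.3086×1908.3 − 0.04193×1.81×1908.3 = 98.70 mGal
Δg_SB(B) = 982211.82 − 982359.40 + 0.3086×251.3 − 0.04193×1.81×251.3 = -89.10 mGal
Difference = -89.10 − (98.70) = -187.80 mGal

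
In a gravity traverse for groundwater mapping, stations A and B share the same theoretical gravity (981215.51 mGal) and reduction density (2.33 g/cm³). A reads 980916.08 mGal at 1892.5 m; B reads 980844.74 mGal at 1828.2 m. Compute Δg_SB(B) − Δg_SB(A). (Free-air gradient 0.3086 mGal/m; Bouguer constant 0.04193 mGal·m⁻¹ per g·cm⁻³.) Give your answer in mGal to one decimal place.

Δg_SB(A) = 980916.08 − 981215.51 + 0.3086×1892.5 − 0.04193×2.33×1892.5 = 99.70 mGal
Δg_SB(B) = 980844.74 − 981215.51 + 0.3086×1828.2 − 0.04193×2.33×1828.2 = 14.80 mGal
Difference = 14.80 − (99.70) = -84.90 mGal

-84.9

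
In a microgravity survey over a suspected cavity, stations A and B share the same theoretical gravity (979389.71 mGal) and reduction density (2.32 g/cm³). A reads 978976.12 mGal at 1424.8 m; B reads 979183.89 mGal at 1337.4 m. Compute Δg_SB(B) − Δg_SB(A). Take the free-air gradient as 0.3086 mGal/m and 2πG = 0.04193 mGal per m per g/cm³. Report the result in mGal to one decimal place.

189.3

Δg_SB(A) = 978976.12 − 979389.71 + 0.3086×1424.8 − 0.04193×2.32×1424.8 = -112.50 mGal
Δg_SB(B) = 979183.89 − 979389.71 + 0.3086×1337.4 − 0.04193×2.32×1337.4 = 76.80 mGal
Difference = 76.80 − (-112.50) = 189.30 mGal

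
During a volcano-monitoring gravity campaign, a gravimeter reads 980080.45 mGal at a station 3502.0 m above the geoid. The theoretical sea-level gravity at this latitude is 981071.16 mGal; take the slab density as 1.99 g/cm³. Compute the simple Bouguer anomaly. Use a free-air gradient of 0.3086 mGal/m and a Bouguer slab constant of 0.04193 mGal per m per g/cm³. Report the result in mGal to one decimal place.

-202.2

Free-air correction = 0.3086 × 3502.0 = 1080.72 mGal
Free-air anomaly = 980080.45 − 981071.16 + (1080.72) = 90.01 mGal
Bouguer slab correction = 0.04193 × 1.99 × 3502.0 = 292.21 mGal
Simple Bouguer anomaly = 90.01 − (292.21) = -202.20 mGal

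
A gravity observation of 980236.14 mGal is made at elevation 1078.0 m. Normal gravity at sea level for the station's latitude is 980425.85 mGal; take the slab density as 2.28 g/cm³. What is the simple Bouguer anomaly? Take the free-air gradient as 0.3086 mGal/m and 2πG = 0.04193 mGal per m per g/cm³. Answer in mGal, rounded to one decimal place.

39.9

Free-air correction = 0.3086 × 1078.0 = 332.67 mGal
Free-air anomaly = 980236.14 − 980425.85 + (332.67) = 142.96 mGal
Bouguer slab correction = 0.04193 × 2.28 × 1078.0 = 103.06 mGal
Simple Bouguer anomaly = 142.96 − (103.06) = 39.90 mGal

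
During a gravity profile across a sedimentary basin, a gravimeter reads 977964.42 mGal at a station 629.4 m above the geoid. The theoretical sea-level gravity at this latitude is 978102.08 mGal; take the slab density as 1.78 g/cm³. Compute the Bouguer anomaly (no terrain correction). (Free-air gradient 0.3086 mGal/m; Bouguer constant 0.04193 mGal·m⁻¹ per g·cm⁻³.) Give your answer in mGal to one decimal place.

Free-air correction = 0.3086 × 629.4 = 194.23 mGal
Free-air anomaly = 977964.42 − 978102.08 + (194.23) = 56.57 mGal
Bouguer slab correction = 0.04193 × 1.78 × 629.4 = 46.98 mGal
Simple Bouguer anomaly = 56.57 − (46.98) = 9.59 mGal

9.6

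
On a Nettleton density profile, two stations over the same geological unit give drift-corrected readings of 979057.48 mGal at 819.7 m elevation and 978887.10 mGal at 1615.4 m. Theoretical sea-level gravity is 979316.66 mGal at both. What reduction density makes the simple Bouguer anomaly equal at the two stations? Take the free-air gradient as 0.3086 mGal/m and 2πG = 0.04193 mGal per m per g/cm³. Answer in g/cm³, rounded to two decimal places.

Δg_obs = 978887.10 − 979057.48 = -170.38 mGal over Δh = 1615.4 − 819.7 = 795.7 m
Equal Bouguer anomalies ⇒ Δg_obs + (0.3086 − 0.04193ρ)·Δh = 0
0.3086 − 0.04193ρ = −Δg_obs/Δh = 0.21413
ρ = (0.3086 − 0.21413) / 0.04193 = 2.25 g/cm³

2.25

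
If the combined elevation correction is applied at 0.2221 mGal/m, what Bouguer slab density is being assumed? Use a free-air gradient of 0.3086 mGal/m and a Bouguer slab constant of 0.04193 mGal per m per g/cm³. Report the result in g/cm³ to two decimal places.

0.2221 = 0.3086 − 0.04193 × ρ
ρ = (0.3086 − 0.2221) / 0.04193 = 2.06 g/cm³

2.06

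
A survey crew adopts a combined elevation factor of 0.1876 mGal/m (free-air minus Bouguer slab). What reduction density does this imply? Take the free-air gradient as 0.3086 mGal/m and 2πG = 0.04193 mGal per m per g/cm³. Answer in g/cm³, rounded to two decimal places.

0.1876 = 0.3086 − 0.04193 × ρ
ρ = (0.3086 − 0.1876) / 0.04193 = 2.89 g/cm³

2.89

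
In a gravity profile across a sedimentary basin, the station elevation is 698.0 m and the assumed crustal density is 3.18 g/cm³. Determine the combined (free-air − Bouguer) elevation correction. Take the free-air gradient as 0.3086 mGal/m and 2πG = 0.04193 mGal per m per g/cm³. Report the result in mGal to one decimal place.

Combined gradient = 0.3086 − 0.04193 × 3.18 = 0.1752626 mGal/m
Combined elevation correction = 0.1752626 × 698.0 = 122.3 mGal

122.3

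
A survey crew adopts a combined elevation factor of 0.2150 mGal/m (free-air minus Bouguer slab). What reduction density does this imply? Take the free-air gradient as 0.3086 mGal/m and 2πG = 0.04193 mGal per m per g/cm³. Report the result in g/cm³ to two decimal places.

0.2150 = 0.3086 − 0.04193 × ρ
ρ = (0.3086 − 0.2150) / 0.04193 = 2.23 g/cm³

2.23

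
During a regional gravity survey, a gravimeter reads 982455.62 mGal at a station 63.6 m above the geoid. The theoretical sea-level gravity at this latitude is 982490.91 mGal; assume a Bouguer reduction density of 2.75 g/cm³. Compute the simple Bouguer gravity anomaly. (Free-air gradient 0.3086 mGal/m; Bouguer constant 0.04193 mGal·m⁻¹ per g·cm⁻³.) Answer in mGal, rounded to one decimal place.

-23.0

Free-air correction = 0.3086 × 63.6 = 19.63 mGal
Free-air anomaly = 982455.62 − 982490.91 + (19.63) = -15.66 mGal
Bouguer slab correction = 0.04193 × 2.75 × 63.6 = 7.33 mGal
Simple Bouguer anomaly = -15.66 − (7.33) = -22.99 mGal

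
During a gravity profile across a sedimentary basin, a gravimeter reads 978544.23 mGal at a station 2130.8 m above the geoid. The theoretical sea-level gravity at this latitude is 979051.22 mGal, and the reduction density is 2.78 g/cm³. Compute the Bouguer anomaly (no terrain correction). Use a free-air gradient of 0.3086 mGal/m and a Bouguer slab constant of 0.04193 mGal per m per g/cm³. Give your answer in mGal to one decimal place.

Free-air correction = 0.3086 × 2130.8 = 657.56 mGal
Free-air anomaly = 978544.23 − 979051.22 + (657.56) = 150.57 mGal
Bouguer slab correction = 0.04193 × 2.78 × 2130.8 = 248.38 mGal
Simple Bouguer anomaly = 150.57 − (248.38) = -97.81 mGal

-97.8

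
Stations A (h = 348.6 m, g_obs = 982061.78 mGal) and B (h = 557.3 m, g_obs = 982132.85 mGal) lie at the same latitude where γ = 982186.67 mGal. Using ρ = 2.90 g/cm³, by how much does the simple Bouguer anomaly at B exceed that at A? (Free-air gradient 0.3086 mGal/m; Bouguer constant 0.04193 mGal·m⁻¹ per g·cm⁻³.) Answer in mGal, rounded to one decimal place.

110.1

Δg_SB(A) = 982061.78 − 982186.67 + 0.3086×348.6 − 0.04193×2.90×348.6 = -59.70 mGal
Δg_SB(B) = 982132.85 − 982186.67 + 0.3086×557.3 − 0.04193×2.90×557.3 = 50.40 mGal
Difference = 50.40 − (-59.70) = 110.10 mGal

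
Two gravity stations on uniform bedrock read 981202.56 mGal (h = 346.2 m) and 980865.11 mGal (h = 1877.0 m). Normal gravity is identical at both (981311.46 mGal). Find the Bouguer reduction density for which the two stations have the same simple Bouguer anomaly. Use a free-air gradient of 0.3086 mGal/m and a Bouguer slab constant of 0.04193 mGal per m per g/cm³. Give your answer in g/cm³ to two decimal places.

Δg_obs = 980865.11 − 981202.56 = -337.45 mGal over Δh = 1877.0 − 346.2 = 1530.8 m
Equal Bouguer anomalies ⇒ Δg_obs + (0.3086 − 0.04193ρ)·Δh = 0
0.3086 − 0.04193ρ = −Δg_obs/Δh = 0.22044
ρ = (0.3086 − 0.22044) / 0.04193 = 2.10 g/cm³

2.10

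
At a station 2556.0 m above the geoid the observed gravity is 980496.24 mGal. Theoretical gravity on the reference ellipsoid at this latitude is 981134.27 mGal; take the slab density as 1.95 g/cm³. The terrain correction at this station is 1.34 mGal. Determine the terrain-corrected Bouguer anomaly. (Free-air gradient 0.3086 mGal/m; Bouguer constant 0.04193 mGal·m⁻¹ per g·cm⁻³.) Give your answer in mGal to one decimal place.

-56.9

Free-air correction = 0.3086 × 2556.0 = 788.78 mGal
Free-air anomaly = 980496.24 − 981134.27 + (788.78) = 150.75 mGal
Bouguer slab correction = 0.04193 × 1.95 × 2556.0 = 208.99 mGal
Simple Bouguer anomaly = 150.75 − (208.99) = -58.24 mGal
Complete Bouguer anomaly = -58.24 + 1.34 = -56.90 mGal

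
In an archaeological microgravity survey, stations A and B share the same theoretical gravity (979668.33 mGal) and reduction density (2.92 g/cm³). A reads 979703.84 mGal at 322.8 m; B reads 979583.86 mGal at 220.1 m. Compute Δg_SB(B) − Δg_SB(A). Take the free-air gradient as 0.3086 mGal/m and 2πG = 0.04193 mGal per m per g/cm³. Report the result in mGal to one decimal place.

-139.1

Δg_SB(A) = 979703.84 − 979668.33 + 0.3086×322.8 − 0.04193×2.92×322.8 = 95.60 mGal
Δg_SB(B) = 979583.86 − 979668.33 + 0.3086×220.1 − 0.04193×2.92×220.1 = -43.50 mGal
Difference = -43.50 − (95.60) = -139.10 mGal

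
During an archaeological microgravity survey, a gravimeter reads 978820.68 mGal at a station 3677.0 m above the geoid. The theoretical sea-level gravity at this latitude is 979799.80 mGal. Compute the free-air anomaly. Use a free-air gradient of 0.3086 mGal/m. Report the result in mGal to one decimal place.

Free-air correction = 0.3086 × 3677.0 = 1134.72 mGal
Free-air anomaly = 978820.68 − 979799.80 + (1134.72) = 155.60 mGal

155.6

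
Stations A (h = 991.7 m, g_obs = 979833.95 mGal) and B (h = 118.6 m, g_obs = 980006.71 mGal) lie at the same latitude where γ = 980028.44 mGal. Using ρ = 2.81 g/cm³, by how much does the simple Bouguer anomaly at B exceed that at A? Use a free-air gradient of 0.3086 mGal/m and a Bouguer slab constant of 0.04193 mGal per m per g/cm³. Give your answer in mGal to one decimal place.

Δg_SB(A) = 979833.95 − 980028.44 + 0.3086×991.7 − 0.04193×2.81×991.7 = -5.30 mGal
Δg_SB(B) = 980006.71 − 980028.44 + 0.3086×118.6 − 0.04193×2.81×118.6 = 0.90 mGal
Difference = 0.90 − (-5.30) = 6.20 mGal

6.2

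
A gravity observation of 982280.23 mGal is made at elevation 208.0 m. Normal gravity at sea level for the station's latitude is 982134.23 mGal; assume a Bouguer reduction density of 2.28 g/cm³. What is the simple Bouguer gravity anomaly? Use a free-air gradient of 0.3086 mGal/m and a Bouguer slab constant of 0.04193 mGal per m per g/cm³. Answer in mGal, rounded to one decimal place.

190.3

Free-air correction = 0.3086 × 208.0 = 64.19 mGal
Free-air anomaly = 982280.23 − 982134.23 + (64.19) = 210.19 mGal
Bouguer slab correction = 0.04193 × 2.28 × 208.0 = 19.88 mGal
Simple Bouguer anomaly = 210.19 − (19.88) = 190.31 mGal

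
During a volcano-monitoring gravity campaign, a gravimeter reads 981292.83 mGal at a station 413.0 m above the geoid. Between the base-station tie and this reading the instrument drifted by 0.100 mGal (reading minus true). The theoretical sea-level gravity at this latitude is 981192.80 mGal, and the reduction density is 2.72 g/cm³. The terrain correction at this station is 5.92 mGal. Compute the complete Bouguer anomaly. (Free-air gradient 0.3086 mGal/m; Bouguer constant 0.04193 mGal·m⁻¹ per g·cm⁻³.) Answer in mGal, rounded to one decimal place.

Drift-corrected reading = 981292.83 − (0.100) = 981292.730 mGal
Free-air correction = 0.3086 × 413.0 = 127.45 mGal
Free-air anomaly = 981292.730 − 981192.80 + (127.45) = 227.380 mGal
Bouguer slab correction = 0.04193 × 2.72 × 413.0 = 47.10 mGal
Simple Bouguer anomaly = 227.380 − (47.10) = 180.280 mGal
Complete Bouguer anomaly = 180.280 + 5.92 = 186.200 mGal

186.2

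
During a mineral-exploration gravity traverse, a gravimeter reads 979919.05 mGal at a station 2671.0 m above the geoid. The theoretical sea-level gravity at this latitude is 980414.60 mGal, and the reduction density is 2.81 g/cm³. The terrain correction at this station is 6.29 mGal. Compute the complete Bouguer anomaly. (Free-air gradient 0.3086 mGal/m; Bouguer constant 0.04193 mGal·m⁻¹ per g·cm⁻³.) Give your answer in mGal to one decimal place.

Free-air correction = 0.3086 × 2671.0 = 824.27 mGal
Free-air anomaly = 979919.05 − 980414.60 + (824.27) = 328.72 mGal
Bouguer slab correction = 0.04193 × 2.81 × 2671.0 = 314.71 mGal
Simple Bouguer anomaly = 328.72 − (314.71) = 14.01 mGal
Complete Bouguer anomaly = 14.01 + 6.29 = 20.30 mGal

20.3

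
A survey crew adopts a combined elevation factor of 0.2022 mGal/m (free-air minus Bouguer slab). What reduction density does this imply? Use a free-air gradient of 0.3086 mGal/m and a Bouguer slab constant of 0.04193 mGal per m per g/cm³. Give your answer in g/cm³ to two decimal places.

0.2022 = 0.3086 − 0.04193 × ρ
ρ = (0.3086 − 0.2022) / 0.04193 = 2.54 g/cm³

2.54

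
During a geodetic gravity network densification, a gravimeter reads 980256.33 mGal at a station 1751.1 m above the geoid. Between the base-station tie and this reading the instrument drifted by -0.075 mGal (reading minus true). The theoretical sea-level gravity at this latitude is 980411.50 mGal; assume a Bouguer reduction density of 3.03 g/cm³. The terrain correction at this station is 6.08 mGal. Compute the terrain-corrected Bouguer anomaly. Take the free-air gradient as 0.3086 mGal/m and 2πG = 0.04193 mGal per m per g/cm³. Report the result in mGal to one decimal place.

Drift-corrected reading = 980256.33 − (-0.075) = 980256.405 mGal
Free-air correction = 0.3086 × 1751.1 = 540.39 mGal
Free-air anomaly = 980256.405 − 980411.50 + (540.39) = 385.295 mGal
Bouguer slab correction = 0.04193 × 3.03 × 1751.1 = 222.47 mGal
Simple Bouguer anomaly = 385.295 − (222.47) = 162.825 mGal
Complete Bouguer anomaly = 162.825 + 6.08 = 168.905 mGal

168.9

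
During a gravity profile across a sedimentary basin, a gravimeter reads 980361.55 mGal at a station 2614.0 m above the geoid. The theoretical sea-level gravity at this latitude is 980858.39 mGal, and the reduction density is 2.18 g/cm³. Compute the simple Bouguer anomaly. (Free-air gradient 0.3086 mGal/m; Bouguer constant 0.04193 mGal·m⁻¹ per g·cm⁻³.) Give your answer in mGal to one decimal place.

70.9

Free-air correction = 0.3086 × 2614.0 = 806.68 mGal
Free-air anomaly = 980361.55 − 980858.39 + (806.68) = 309.84 mGal
Bouguer slab correction = 0.04193 × 2.18 × 2614.0 = 238.94 mGal
Simple Bouguer anomaly = 309.84 − (238.94) = 70.90 mGal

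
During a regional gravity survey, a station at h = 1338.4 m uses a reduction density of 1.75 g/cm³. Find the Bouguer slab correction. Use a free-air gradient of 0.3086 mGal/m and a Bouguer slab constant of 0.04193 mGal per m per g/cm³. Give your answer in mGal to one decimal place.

Bouguer slab correction = 0.04193 × 1.75 × 1338.4 = 98.2 mGal

98.2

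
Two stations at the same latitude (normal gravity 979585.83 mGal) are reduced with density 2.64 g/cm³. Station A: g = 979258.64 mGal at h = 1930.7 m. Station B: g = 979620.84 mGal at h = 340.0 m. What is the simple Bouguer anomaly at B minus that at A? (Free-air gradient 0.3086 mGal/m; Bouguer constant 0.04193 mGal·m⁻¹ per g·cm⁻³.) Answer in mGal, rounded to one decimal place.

Δg_SB(A) = 979258.64 − 979585.83 + 0.3086×1930.7 − 0.04193×2.64×1930.7 = 54.90 mGal
Δg_SB(B) = 979620.84 − 979585.83 + 0.3086×340.0 − 0.04193×2.64×340.0 = 102.30 mGal
Difference = 102.30 − (54.90) = 47.40 mGal

47.4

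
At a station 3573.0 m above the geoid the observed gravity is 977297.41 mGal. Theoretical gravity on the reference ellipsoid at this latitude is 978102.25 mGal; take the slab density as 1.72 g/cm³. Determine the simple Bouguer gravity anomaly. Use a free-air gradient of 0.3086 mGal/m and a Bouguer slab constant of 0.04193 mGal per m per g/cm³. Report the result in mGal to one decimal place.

Free-air correction = 0.3086 × 3573.0 = 1102.63 mGal
Free-air anomaly = 977297.41 − 978102.25 + (1102.63) = 297.79 mGal
Bouguer slab correction = 0.04193 × 1.72 × 3573.0 = 257.68 mGal
Simple Bouguer anomaly = 297.79 − (257.68) = 40.11 mGal

40.1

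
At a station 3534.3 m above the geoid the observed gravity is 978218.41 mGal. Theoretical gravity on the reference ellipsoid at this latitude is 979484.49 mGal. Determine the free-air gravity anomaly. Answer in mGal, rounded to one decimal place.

Free-air correction = 0.3086 × 3534.3 = 1090.68 mGal
Free-air anomaly = 978218.41 − 979484.49 + (1090.68) = -175.40 mGal

-175.4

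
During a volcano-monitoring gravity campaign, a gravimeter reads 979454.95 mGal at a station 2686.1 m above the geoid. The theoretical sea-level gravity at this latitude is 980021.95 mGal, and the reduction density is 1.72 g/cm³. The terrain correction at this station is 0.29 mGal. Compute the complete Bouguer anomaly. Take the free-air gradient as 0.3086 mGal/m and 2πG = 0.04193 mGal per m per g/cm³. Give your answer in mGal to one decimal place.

68.5

Free-air correction = 0.3086 × 2686.1 = 828.93 mGal
Free-air anomaly = 979454.95 − 980021.95 + (828.93) = 261.93 mGal
Bouguer slab correction = 0.04193 × 1.72 × 2686.1 = 193.72 mGal
Simple Bouguer anomaly = 261.93 − (193.72) = 68.21 mGal
Complete Bouguer anomaly = 68.21 + 0.29 = 68.50 mGal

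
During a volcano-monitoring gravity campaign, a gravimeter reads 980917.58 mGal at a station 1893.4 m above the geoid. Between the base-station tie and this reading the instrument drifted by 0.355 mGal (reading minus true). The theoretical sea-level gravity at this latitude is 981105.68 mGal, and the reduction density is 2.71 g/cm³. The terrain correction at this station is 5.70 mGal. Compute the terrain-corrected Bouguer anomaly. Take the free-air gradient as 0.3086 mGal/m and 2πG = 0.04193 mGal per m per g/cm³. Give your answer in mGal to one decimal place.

Drift-corrected reading = 980917.58 − (0.355) = 980917.225 mGal
Free-air correction = 0.3086 × 1893.4 = 584.30 mGal
Free-air anomaly = 980917.225 − 981105.68 + (584.30) = 395.845 mGal
Bouguer slab correction = 0.04193 × 2.71 × 1893.4 = 215.15 mGal
Simple Bouguer anomaly = 395.845 − (215.15) = 180.695 mGal
Complete Bouguer anomaly = 180.695 + 5.70 = 186.395 mGal

186.4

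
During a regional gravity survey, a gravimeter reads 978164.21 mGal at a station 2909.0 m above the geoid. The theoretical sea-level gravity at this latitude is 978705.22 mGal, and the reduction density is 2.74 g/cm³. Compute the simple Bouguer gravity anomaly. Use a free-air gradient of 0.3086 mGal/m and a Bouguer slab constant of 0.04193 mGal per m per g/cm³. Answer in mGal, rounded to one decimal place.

22.5

Free-air correction = 0.3086 × 2909.0 = 897.72 mGal
Free-air anomaly = 978164.21 − 978705.22 + (897.72) = 356.71 mGal
Bouguer slab correction = 0.04193 × 2.74 × 2909.0 = 334.21 mGal
Simple Bouguer anomaly = 356.71 − (334.21) = 22.50 mGal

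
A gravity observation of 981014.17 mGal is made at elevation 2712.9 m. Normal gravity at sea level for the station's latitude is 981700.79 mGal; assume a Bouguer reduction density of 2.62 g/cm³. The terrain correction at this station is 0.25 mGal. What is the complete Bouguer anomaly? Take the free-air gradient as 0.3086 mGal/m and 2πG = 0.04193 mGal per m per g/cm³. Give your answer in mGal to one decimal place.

Free-air correction = 0.3086 × 2712.9 = 837.20 mGal
Free-air anomaly = 981014.17 − 981700.79 + (837.20) = 150.58 mGal
Bouguer slab correction = 0.04193 × 2.62 × 2712.9 = 298.03 mGal
Simple Bouguer anomaly = 150.58 − (298.03) = -147.45 mGal
Complete Bouguer anomaly = -147.45 + 0.25 = -147.20 mGal

-147.2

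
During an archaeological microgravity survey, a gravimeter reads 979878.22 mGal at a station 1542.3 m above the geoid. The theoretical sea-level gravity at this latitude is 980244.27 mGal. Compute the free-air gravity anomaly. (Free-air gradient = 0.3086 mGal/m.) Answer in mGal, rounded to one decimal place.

Free-air correction = 0.3086 × 1542.3 = 475.95 mGal
Free-air anomaly = 979878.22 − 980244.27 + (475.95) = 109.90 mGal

109.9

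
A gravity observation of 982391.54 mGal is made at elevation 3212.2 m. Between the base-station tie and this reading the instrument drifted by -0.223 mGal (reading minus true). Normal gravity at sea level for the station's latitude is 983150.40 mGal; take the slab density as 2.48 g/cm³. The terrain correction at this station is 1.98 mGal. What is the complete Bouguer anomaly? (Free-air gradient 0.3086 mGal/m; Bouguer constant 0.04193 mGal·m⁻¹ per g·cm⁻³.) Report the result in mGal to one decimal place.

Drift-corrected reading = 982391.54 − (-0.223) = 982391.763 mGal
Free-air correction = 0.3086 × 3212.2 = 991.28 mGal
Free-air anomaly = 982391.763 − 983150.40 + (991.28) = 232.643 mGal
Bouguer slab correction = 0.04193 × 2.48 × 3212.2 = 334.03 mGal
Simple Bouguer anomaly = 232.643 − (334.03) = -101.387 mGal
Complete Bouguer anomaly = -101.387 + 1.98 = -99.407 mGal

-99.4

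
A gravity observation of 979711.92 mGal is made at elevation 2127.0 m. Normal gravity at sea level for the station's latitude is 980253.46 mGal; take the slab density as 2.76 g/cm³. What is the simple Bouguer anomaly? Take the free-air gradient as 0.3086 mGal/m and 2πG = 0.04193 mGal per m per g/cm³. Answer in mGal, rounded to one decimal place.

-131.3

Free-air correction = 0.3086 × 2127.0 = 656.39 mGal
Free-air anomaly = 979711.92 − 980253.46 + (656.39) = 114.85 mGal
Bouguer slab correction = 0.04193 × 2.76 × 2127.0 = 246.15 mGal
Simple Bouguer anomaly = 114.85 − (246.15) = -131.30 mGal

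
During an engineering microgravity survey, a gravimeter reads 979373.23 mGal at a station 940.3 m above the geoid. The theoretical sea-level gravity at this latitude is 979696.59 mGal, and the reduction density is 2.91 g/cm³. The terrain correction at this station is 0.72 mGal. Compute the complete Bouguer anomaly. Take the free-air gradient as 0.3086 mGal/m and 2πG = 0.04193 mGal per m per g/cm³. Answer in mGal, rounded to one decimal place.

-147.2

Free-air correction = 0.3086 × 940.3 = 290.18 mGal
Free-air anomaly = 979373.23 − 979696.59 + (290.18) = -33.18 mGal
Bouguer slab correction = 0.04193 × 2.91 × 940.3 = 114.73 mGal
Simple Bouguer anomaly = -33.18 − (114.73) = -147.91 mGal
Complete Bouguer anomaly = -147.91 + 0.72 = -147.19 mGal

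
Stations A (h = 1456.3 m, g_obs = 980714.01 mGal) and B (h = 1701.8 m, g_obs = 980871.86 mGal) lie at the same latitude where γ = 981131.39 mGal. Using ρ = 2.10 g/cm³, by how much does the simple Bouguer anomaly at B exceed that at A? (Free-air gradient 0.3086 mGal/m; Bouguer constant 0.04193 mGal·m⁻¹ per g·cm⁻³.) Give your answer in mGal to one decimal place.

212.0

Δg_SB(A) = 980714.01 − 981131.39 + 0.3086×1456.3 − 0.04193×2.10×1456.3 = -96.20 mGal
Δg_SB(B) = 980871.86 − 981131.39 + 0.3086×1701.8 − 0.04193×2.10×1701.8 = 115.80 mGal
Difference = 115.80 − (-96.20) = 212.00 mGal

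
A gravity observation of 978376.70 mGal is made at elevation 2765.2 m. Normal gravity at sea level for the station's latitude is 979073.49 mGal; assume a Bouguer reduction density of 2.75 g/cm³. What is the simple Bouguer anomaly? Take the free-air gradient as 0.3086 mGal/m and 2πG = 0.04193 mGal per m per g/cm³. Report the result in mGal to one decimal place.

Free-air correction = 0.3086 × 2765.2 = 853.34 mGal
Free-air anomaly = 978376.70 − 979073.49 + (853.34) = 156.55 mGal
Bouguer slab correction = 0.04193 × 2.75 × 2765.2 = 318.85 mGal
Simple Bouguer anomaly = 156.55 − (318.85) = -162.30 mGal

-162.3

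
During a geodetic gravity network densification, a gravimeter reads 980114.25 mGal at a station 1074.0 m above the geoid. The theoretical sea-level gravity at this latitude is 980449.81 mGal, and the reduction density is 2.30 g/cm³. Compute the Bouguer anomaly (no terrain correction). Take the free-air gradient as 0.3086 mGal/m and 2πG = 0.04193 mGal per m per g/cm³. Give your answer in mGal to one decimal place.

Free-air correction = 0.3086 × 1074.0 = 331.44 mGal
Free-air anomaly = 980114.25 − 980449.81 + (331.44) = -4.12 mGal
Bouguer slab correction = 0.04193 × 2.30 × 1074.0 = 103.58 mGal
Simple Bouguer anomaly = -4.12 − (103.58) = -107.70 mGal

-107.7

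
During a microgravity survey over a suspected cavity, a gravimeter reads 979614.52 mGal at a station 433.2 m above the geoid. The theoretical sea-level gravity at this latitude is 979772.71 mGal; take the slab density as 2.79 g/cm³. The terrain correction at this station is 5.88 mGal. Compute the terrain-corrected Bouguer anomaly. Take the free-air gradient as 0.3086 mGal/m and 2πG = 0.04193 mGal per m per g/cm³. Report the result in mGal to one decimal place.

-69.3

Free-air correction = 0.3086 × 433.2 = 133.69 mGal
Free-air anomaly = 979614.52 − 979772.71 + (133.69) = -24.50 mGal
Bouguer slab correction = 0.04193 × 2.79 × 433.2 = 50.68 mGal
Simple Bouguer anomaly = -24.50 − (50.68) = -75.18 mGal
Complete Bouguer anomaly = -75.18 + 5.88 = -69.30 mGal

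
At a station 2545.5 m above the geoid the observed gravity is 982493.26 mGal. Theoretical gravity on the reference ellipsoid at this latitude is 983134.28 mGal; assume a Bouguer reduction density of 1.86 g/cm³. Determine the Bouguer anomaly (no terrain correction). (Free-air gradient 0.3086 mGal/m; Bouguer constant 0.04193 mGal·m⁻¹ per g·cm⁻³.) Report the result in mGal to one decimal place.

-54.0

Free-air correction = 0.3086 × 2545.5 = 785.54 mGal
Free-air anomaly = 982493.26 − 983134.28 + (785.54) = 144.52 mGal
Bouguer slab correction = 0.04193 × 1.86 × 2545.5 = 198.52 mGal
Simple Bouguer anomaly = 144.52 − (198.52) = -54.00 mGal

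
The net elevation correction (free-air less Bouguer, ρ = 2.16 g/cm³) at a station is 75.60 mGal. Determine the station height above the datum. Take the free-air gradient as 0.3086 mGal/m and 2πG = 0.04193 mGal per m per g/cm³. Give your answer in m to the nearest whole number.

Combined gradient = 0.3086 − 0.04193 × 2.16 = 0.2180312 mGal/m
h = 75.60 / 0.2180312 = 346.74 m

347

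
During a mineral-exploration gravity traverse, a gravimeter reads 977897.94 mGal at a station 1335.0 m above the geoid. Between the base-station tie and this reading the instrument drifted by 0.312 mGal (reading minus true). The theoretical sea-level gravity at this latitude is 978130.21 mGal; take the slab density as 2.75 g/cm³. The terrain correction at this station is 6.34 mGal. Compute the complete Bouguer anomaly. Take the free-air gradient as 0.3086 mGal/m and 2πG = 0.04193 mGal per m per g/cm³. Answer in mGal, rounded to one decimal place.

31.8

Drift-corrected reading = 977897.94 − (0.312) = 977897.628 mGal
Free-air correction = 0.3086 × 1335.0 = 411.98 mGal
Free-air anomaly = 977897.628 − 978130.21 + (411.98) = 179.398 mGal
Bouguer slab correction = 0.04193 × 2.75 × 1335.0 = 153.94 mGal
Simple Bouguer anomaly = 179.398 − (153.94) = 25.458 mGal
Complete Bouguer anomaly = 25.458 + 6.34 = 31.798 mGal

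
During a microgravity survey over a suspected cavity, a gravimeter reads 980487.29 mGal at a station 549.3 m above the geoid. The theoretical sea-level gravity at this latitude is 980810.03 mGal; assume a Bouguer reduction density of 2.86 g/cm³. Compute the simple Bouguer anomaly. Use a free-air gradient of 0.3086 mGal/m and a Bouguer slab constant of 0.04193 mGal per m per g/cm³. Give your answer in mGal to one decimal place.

-219.1

Free-air correction = 0.3086 × 549.3 = 169.51 mGal
Free-air anomaly = 980487.29 − 980810.03 + (169.51) = -153.23 mGal
Bouguer slab correction = 0.04193 × 2.86 × 549.3 = 65.87 mGal
Simple Bouguer anomaly = -153.23 − (65.87) = -219.10 mGal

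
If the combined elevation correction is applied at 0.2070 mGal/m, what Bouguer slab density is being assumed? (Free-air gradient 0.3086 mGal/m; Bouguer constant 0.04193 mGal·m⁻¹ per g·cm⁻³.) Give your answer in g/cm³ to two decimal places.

0.2070 = 0.3086 − 0.04193 × ρ
ρ = (0.3086 − 0.2070) / 0.04193 = 2.42 g/cm³

2.42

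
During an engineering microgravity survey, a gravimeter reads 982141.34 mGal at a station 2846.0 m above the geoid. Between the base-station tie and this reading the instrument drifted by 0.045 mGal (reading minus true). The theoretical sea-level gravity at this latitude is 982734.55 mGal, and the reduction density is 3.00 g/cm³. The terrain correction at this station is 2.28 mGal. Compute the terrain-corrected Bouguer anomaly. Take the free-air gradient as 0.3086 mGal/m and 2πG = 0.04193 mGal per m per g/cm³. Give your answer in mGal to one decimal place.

Drift-corrected reading = 982141.34 − (0.045) = 982141.295 mGal
Free-air correction = 0.3086 × 2846.0 = 878.28 mGal
Free-air anomaly = 982141.295 − 982734.55 + (878.28) = 285.025 mGal
Bouguer slab correction = 0.04193 × 3.00 × 2846.0 = 358.00 mGal
Simple Bouguer anomaly = 285.025 − (358.00) = -72.975 mGal
Complete Bouguer anomaly = -72.975 + 2.28 = -70.695 mGal

-70.7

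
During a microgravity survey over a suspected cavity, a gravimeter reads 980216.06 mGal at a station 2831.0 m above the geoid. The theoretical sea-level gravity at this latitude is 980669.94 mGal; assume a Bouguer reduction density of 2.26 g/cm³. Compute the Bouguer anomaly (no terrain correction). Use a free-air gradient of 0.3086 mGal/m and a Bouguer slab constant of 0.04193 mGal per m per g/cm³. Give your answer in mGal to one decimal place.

Free-air correction = 0.3086 × 2831.0 = 873.65 mGal
Free-air anomaly = 980216.06 − 980669.94 + (873.65) = 419.77 mGal
Bouguer slab correction = 0.04193 × 2.26 × 2831.0 = 268.27 mGal
Simple Bouguer anomaly = 419.77 − (268.27) = 151.50 mGal

151.5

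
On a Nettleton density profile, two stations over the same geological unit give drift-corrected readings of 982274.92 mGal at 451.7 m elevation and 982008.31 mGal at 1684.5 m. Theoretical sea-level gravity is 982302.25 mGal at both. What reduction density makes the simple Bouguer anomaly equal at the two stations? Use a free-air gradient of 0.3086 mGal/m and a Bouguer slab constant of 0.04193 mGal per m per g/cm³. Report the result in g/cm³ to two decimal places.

2.20

Δg_obs = 982008.31 − 982274.92 = -266.61 mGal over Δh = 1684.5 − 451.7 = 1232.8 m
Equal Bouguer anomalies ⇒ Δg_obs + (0.3086 − 0.04193ρ)·Δh = 0
0.3086 − 0.04193ρ = −Δg_obs/Δh = 0.21626
ρ = (0.3086 − 0.21626) / 0.04193 = 2.20 g/cm³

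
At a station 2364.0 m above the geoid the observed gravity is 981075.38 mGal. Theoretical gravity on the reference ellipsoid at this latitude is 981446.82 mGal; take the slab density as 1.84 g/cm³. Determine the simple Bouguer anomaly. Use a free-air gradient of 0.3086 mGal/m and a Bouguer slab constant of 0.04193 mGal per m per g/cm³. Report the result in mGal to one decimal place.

Free-air correction = 0.3086 × 2364.0 = 729.53 mGal
Free-air anomaly = 981075.38 − 981446.82 + (729.53) = 358.09 mGal
Bouguer slab correction = 0.04193 × 1.84 × 2364.0 = 182.39 mGal
Simple Bouguer anomaly = 358.09 − (182.39) = 175.70 mGal

175.7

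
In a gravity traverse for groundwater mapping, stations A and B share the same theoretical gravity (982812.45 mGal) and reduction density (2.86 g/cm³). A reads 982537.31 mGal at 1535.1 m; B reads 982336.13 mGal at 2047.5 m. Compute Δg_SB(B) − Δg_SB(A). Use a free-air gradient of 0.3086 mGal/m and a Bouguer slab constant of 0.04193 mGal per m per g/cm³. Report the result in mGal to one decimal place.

-104.5

Δg_SB(A) = 982537.31 − 982812.45 + 0.3086×1535.1 − 0.04193×2.86×1535.1 = 14.50 mGal
Δg_SB(B) = 982336.13 − 982812.45 + 0.3086×2047.5 − 0.04193×2.86×2047.5 = -90.00 mGal
Difference = -90.00 − (14.50) = -104.50 mGal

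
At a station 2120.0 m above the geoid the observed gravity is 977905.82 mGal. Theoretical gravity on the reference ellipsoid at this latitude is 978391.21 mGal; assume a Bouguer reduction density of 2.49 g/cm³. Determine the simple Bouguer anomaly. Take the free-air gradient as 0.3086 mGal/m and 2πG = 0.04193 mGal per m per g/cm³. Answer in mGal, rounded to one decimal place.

-52.5

Free-air correction = 0.3086 × 2120.0 = 654.23 mGal
Free-air anomaly = 977905.82 − 978391.21 + (654.23) = 168.84 mGal
Bouguer slab correction = 0.04193 × 2.49 × 2120.0 = 221.34 mGal
Simple Bouguer anomaly = 168.84 − (221.34) = -52.50 mGal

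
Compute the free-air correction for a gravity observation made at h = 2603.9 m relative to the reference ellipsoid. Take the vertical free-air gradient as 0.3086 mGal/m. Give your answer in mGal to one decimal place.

803.6

Free-air correction = 0.3086 × 2603.9 = 803.6 mGal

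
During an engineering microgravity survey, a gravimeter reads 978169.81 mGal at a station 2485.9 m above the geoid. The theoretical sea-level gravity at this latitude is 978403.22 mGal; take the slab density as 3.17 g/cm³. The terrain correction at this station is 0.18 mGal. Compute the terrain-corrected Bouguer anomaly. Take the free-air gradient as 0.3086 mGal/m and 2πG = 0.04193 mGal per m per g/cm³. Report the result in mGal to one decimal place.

203.5

Free-air correction = 0.3086 × 2485.9 = 767.15 mGal
Free-air anomaly = 978169.81 − 978403.22 + (767.15) = 533.74 mGal
Bouguer slab correction = 0.04193 × 3.17 × 2485.9 = 330.42 mGal
Simple Bouguer anomaly = 533.74 − (330.42) = 203.32 mGal
Complete Bouguer anomaly = 203.32 + 0.18 = 203.50 mGal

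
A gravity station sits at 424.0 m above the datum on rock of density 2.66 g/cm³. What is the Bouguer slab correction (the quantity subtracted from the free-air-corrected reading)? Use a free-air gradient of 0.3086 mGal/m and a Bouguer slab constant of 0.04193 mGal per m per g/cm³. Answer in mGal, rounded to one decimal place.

Bouguer slab correction = 0.04193 × 2.66 × 424.0 = 47.3 mGal

47.3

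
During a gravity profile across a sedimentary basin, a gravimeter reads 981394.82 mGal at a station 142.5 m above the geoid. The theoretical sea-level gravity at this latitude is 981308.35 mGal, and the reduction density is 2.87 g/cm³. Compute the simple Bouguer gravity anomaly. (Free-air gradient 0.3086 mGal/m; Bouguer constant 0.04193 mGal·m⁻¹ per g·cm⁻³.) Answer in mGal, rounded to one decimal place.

113.3

Free-air correction = 0.3086 × 142.5 = 43.98 mGal
Free-air anomaly = 981394.82 − 981308.35 + (43.98) = 130.45 mGal
Bouguer slab correction = 0.04193 × 2.87 × 142.5 = 17.15 mGal
Simple Bouguer anomaly = 130.45 − (17.15) = 113.30 mGal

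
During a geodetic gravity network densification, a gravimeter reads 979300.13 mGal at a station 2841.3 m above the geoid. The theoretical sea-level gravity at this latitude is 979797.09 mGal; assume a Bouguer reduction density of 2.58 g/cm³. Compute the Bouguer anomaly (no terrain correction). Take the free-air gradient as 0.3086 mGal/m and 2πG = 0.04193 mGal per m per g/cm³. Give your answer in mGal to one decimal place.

72.5

Free-air correction = 0.3086 × 2841.3 = 876.83 mGal
Free-air anomaly = 979300.13 − 979797.09 + (876.83) = 379.87 mGal
Bouguer slab correction = 0.04193 × 2.58 × 2841.3 = 307.37 mGal
Simple Bouguer anomaly = 379.87 − (307.37) = 72.50 mGal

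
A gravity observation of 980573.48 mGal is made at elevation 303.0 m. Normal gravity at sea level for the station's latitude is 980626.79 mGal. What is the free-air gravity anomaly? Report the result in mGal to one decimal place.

40.2

Free-air correction = 0.3086 × 303.0 = 93.51 mGal
Free-air anomaly = 980573.48 − 980626.79 + (93.51) = 40.20 mGal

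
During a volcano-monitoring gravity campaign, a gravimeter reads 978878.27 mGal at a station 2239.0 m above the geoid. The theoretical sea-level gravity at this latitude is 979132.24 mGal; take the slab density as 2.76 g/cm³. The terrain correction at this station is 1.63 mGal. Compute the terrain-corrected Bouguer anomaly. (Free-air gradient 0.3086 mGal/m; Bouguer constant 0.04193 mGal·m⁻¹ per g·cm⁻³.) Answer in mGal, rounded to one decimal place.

179.5

Free-air correction = 0.3086 × 2239.0 = 690.96 mGal
Free-air anomaly = 978878.27 − 979132.24 + (690.96) = 436.99 mGal
Bouguer slab correction = 0.04193 × 2.76 × 2239.0 = 259.11 mGal
Simple Bouguer anomaly = 436.99 − (259.11) = 177.88 mGal
Complete Bouguer anomaly = 177.88 + 1.63 = 179.51 mGal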